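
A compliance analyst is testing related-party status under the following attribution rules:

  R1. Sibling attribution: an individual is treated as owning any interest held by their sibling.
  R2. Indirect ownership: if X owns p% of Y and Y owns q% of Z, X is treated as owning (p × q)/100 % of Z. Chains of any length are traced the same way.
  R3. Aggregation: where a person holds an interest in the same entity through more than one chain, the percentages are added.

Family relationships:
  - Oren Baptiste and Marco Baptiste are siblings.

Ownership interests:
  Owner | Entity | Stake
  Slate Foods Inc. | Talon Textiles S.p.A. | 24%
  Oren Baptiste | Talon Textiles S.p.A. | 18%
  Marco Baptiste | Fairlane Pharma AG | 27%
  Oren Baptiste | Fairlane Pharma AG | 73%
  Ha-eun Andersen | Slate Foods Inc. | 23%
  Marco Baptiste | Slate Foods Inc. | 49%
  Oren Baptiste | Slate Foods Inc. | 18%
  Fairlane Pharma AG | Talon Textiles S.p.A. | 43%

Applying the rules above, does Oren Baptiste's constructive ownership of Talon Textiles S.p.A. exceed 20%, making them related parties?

By sibling attribution (R1), Oren Baptiste is treated as also owning Marco Baptiste's interest in Fairlane Pharma AG, giving 73% + 27% = 100%.
By sibling attribution (R1), Oren Baptiste is treated as also owning Marco Baptiste's interest in Slate Foods Inc, giving 18% + 49% = 67%.
Chain via Fairlane Pharma AG (R2): 100% × 43% = 43% of Talon Textiles S.p.A.
Chain via Slate Foods Inc. (R2): 67% × 24% = 16.08% of Talon Textiles S.p.A.
Direct interest in Talon Textiles S.p.A: 18%.
Aggregating (R3): 43% + 16.08% + 18% = 77.08%.
77.08% exceeds the 20% threshold, so Oren is a related party to Talon Textiles S.p.A.

Yes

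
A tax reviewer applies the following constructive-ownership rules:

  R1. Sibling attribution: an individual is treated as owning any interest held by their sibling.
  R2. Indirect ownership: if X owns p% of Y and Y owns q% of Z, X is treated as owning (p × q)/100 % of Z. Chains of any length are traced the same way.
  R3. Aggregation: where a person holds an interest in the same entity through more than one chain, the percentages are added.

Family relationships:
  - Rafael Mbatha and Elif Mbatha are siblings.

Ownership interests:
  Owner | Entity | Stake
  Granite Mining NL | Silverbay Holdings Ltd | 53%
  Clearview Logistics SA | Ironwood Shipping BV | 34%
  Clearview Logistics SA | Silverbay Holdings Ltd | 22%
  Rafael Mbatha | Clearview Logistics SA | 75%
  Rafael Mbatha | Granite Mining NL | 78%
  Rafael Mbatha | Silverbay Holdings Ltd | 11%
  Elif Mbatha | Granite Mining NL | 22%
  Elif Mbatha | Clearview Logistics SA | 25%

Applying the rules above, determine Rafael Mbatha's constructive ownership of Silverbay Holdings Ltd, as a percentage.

86%

By sibling attribution (R1), Rafael Mbatha is treated as also owning Elif Mbatha's interest in Granite Mining NL, giving 78% + 22% = 100%.
By sibling attribution (R1), Rafael Mbatha is treated as also owning Elif Mbatha's interest in Clearview Logistics SA, giving 75% + 25% = 100%.
Chain via Granite Mining NL (R2): 100% × 53% = 53% of Silverbay Holdings Ltd.
Chain via Clearview Logistics SA (R2): 100% × 22% = 22% of Silverbay Holdings Ltd.
Direct interest in Silverbay Holdings Ltd: 11%.
Aggregating (R3): 53% + 22% + 11% = 86%.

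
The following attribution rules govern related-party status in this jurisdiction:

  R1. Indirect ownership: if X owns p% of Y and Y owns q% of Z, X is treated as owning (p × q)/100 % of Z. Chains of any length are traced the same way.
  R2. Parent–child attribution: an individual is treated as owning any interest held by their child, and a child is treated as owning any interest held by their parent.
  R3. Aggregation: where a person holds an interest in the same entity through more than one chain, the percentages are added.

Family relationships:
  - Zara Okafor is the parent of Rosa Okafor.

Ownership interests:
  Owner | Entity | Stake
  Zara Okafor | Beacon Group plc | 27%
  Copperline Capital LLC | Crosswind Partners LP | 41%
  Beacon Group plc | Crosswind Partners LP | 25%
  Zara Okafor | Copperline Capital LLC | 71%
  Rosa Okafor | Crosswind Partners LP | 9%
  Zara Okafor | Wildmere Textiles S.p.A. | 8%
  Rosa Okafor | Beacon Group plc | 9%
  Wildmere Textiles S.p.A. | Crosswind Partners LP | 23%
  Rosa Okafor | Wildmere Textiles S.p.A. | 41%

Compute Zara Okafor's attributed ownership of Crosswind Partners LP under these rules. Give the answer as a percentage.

By parent–child attribution (R2), Zara Okafor is treated as also owning Rosa Okafor's interest in Beacon Group plc, giving 27% + 9% = 36%.
By parent–child attribution (R2), Zara Okafor is treated as also owning Rosa Okafor's interest in Wildmere Textiles S.p.A, giving 8% + 41% = 49%.
By parent–child attribution (R2), Zara Okafor is treated as owning Rosa Okafor's 9% interest in Crosswind Partners LP.
Chain via Beacon Group plc (R1): 36% × 25% = 9% of Crosswind Partners LP.
Chain via Copperline Capital LLC (R1): 71% × 41% = 29.11% of Crosswind Partners LP.
Chain via Wildmere Textiles S.p.A. (R1): 49% × 23% = 11.27% of Crosswind Partners LP.
Direct interest in Crosswind Partners LP: 9%.
Aggregating (R3): 9% + 29.11% + 11.27% + 9% = 58.38%.

58.38%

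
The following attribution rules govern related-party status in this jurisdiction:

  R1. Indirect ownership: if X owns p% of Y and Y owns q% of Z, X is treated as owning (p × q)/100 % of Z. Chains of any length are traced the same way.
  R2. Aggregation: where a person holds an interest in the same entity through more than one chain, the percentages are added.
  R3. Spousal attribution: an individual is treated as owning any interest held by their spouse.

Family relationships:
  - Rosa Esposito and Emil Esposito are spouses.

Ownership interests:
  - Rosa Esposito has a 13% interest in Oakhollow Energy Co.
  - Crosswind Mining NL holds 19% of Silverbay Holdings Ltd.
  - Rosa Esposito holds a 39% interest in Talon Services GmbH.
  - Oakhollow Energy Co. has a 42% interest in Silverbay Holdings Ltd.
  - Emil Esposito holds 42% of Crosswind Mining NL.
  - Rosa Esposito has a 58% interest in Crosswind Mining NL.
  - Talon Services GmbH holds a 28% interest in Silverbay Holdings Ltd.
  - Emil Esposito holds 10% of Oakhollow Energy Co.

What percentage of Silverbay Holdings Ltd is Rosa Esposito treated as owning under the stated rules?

39.58%

By spousal attribution (R3), Rosa Esposito is treated as also owning Emil Esposito's interest in Crosswind Mining NL, giving 58% + 42% = 100%.
By spousal attribution (R3), Rosa Esposito is treated as also owning Emil Esposito's interest in Oakhollow Energy Co, giving 13% + 10% = 23%.
Chain via Talon Services GmbH (R1): 39% × 28% = 10.92% of Silverbay Holdings Ltd.
Chain via Crosswind Mining NL (R1): 100% × 19% = 19% of Silverbay Holdings Ltd.
Chain via Oakhollow Energy Co. (R1): 23% × 42% = 9.66% of Silverbay Holdings Ltd.
Aggregating (R2): 10.92% + 19% + 9.66% = 39.58%.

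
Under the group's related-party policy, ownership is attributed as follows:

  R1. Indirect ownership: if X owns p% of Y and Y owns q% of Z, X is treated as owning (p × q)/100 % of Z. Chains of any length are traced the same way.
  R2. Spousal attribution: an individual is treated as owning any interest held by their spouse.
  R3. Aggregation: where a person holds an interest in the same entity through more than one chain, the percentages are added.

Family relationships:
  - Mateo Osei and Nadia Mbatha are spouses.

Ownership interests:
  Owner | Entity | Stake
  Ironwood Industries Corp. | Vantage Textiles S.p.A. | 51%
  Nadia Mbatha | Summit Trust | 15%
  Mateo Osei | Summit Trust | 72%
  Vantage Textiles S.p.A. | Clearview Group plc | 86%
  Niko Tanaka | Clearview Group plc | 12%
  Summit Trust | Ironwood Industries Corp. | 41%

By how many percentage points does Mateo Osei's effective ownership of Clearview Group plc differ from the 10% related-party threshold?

By spousal attribution (R2), Mateo Osei is treated as also owning Nadia Mbatha's interest in Summit Trust, giving 72% + 15% = 87%.
Chain via Summit Trust → Ironwood Industries Corp. → Vantage Textiles S.p.A. (R1): 87% × 41% × 51% × 86% = 15.644862% of Clearview Group plc.
15.644862% exceeds the 10% threshold by 5.644862 percentage points.

5.644862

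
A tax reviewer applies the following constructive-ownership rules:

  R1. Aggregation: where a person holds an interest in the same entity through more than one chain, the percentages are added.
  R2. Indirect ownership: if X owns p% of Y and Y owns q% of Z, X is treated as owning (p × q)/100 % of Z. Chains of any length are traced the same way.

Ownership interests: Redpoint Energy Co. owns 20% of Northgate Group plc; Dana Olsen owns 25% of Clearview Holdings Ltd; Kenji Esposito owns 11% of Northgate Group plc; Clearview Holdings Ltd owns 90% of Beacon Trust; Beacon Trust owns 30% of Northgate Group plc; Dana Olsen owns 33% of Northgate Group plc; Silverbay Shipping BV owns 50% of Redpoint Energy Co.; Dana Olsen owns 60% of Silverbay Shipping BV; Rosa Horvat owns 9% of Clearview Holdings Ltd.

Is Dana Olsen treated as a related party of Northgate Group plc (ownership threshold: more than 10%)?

Yes

Chain via Clearview Holdings Ltd → Beacon Trust (R2): 25% × 90% × 30% = 6.75% of Northgate Group plc.
Chain via Silverbay Shipping BV → Redpoint Energy Co. (R2): 60% × 50% × 20% = 6% of Northgate Group plc.
Direct interest in Northgate Group plc: 33%.
Aggregating (R1): 6.75% + 6% + 33% = 45.75%.
45.75% exceeds the 10% threshold, so Dana is a related party to Northgate Group plc.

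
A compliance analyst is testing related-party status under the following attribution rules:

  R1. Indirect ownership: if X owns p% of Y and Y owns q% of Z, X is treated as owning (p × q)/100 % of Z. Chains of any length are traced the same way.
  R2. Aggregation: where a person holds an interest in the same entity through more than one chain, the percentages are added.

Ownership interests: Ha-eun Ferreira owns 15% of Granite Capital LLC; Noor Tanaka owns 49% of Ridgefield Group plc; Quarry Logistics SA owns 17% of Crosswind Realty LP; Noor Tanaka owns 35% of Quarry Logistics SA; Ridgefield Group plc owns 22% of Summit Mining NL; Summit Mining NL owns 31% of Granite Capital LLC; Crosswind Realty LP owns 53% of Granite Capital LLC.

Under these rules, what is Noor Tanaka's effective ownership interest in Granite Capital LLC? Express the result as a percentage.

Chain via Ridgefield Group plc → Summit Mining NL (R1): 49% × 22% × 31% = 3.3418% of Granite Capital LLC.
Chain via Quarry Logistics SA → Crosswind Realty LP (R1): 35% × 17% × 53% = 3.1535% of Granite Capital LLC.
Aggregating (R2): 3.3418% + 3.1535% = 6.4953%.

6.4953%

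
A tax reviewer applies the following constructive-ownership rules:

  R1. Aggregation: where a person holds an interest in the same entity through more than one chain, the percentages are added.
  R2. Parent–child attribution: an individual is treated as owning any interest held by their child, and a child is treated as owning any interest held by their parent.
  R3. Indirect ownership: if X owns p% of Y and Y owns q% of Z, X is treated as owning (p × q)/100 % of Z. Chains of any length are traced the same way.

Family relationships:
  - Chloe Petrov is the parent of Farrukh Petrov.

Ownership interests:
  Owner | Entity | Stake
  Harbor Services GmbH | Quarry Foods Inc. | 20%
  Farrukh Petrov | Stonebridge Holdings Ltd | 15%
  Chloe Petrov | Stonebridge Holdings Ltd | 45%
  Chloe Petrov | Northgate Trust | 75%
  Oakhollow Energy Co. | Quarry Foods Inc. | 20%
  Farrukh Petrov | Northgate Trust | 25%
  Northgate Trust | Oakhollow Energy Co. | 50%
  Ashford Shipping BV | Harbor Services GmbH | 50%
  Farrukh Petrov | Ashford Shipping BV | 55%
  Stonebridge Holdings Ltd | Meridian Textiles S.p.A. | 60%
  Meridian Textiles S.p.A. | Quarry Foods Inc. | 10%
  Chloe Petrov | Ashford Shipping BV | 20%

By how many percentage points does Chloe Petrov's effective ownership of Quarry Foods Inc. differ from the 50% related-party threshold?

By parent–child attribution (R2), Chloe Petrov is treated as also owning Farrukh Petrov's interest in Stonebridge Holdings Ltd, giving 45% + 15% = 60%.
By parent–child attribution (R2), Chloe Petrov is treated as also owning Farrukh Petrov's interest in Ashford Shipping BV, giving 20% + 55% = 75%.
By parent–child attribution (R2), Chloe Petrov is treated as also owning Farrukh Petrov's interest in Northgate Trust, giving 75% + 25% = 100%.
Chain via Stonebridge Holdings Ltd → Meridian Textiles S.p.A. (R3): 60% × 60% × 10% = 3.6% of Quarry Foods Inc.
Chain via Ashford Shipping BV → Harbor Services GmbH (R3): 75% × 50% × 20% = 7.5% of Quarry Foods Inc.
Chain via Northgate Trust → Oakhollow Energy Co. (R3): 100% × 50% × 20% = 10% of Quarry Foods Inc.
Aggregating (R1): 3.6% + 7.5% + 10% = 21.1%.
21.1% falls short of the 50% threshold by 28.9 percentage points.

28.9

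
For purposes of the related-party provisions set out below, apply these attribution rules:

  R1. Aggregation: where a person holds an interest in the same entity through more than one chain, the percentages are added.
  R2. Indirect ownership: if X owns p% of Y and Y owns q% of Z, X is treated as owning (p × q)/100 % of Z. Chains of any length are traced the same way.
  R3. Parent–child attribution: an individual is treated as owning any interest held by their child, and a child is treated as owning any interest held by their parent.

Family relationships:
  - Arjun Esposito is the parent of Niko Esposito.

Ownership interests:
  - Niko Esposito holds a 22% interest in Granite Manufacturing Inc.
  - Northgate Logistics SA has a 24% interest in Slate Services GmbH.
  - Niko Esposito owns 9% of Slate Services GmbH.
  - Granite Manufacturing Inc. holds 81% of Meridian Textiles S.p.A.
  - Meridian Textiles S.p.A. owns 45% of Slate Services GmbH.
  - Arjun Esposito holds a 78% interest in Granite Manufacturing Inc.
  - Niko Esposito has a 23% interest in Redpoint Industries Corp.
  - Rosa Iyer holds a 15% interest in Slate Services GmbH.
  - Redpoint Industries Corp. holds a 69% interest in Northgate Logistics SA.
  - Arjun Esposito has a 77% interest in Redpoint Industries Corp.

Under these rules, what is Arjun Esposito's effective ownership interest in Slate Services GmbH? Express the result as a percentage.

By parent–child attribution (R3), Arjun Esposito is treated as also owning Niko Esposito's interest in Redpoint Industries Corp, giving 77% + 23% = 100%.
By parent–child attribution (R3), Arjun Esposito is treated as also owning Niko Esposito's interest in Granite Manufacturing Inc, giving 78% + 22% = 100%.
By parent–child attribution (R3), Arjun Esposito is treated as owning Niko Esposito's 9% interest in Slate Services GmbH.
Chain via Redpoint Industries Corp. → Northgate Logistics SA (R2): 100% × 69% × 24% = 16.56% of Slate Services GmbH.
Chain via Granite Manufacturing Inc. → Meridian Textiles S.p.A. (R2): 100% × 81% × 45% = 36.45% of Slate Services GmbH.
Direct interest in Slate Services GmbH: 9%.
Aggregating (R1): 16.56% + 36.45% + 9% = 62.01%.

62.01%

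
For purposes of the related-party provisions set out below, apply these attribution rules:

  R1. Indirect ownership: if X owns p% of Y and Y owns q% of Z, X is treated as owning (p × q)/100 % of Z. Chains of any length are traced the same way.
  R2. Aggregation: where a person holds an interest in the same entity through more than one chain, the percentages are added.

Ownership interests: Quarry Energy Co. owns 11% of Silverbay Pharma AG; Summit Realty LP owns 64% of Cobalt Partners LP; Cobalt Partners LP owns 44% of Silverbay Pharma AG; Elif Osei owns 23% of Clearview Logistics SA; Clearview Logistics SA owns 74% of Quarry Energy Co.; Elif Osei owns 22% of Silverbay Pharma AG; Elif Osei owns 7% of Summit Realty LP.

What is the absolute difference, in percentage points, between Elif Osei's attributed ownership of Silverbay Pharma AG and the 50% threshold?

Chain via Summit Realty LP → Cobalt Partners LP (R1): 7% × 64% × 44% = 1.9712% of Silverbay Pharma AG.
Chain via Clearview Logistics SA → Quarry Energy Co. (R1): 23% × 74% × 11% = 1.8722% of Silverbay Pharma AG.
Direct interest in Silverbay Pharma AG: 22%.
Aggregating (R2): 1.9712% + 1.8722% + 22% = 25.8434%.
25.8434% falls short of the 50% threshold by 24.1566 percentage points.

24.1566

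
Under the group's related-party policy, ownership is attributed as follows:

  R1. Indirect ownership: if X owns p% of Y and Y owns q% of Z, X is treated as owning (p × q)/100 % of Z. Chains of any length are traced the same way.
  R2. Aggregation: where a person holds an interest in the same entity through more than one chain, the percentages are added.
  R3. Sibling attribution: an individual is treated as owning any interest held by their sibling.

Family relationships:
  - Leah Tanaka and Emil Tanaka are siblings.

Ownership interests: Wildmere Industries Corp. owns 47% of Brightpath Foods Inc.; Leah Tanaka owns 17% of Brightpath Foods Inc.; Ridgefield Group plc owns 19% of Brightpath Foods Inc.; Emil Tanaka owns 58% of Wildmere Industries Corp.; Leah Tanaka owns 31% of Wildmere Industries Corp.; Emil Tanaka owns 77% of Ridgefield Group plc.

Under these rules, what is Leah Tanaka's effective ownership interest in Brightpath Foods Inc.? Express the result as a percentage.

By sibling attribution (R3), Leah Tanaka is treated as also owning Emil Tanaka's interest in Wildmere Industries Corp, giving 31% + 58% = 89%.
By sibling attribution (R3), Leah Tanaka is treated as owning Emil Tanaka's 77% interest in Ridgefield Group plc.
Chain via Wildmere Industries Corp. (R1): 89% × 47% = 41.83% of Brightpath Foods Inc.
Direct interest in Brightpath Foods Inc: 17%.
Chain via Ridgefield Group plc (R1): 77% × 19% = 14.63% of Brightpath Foods Inc.
Aggregating (R2): 41.83% + 17% + 14.63% = 73.46%.

73.46%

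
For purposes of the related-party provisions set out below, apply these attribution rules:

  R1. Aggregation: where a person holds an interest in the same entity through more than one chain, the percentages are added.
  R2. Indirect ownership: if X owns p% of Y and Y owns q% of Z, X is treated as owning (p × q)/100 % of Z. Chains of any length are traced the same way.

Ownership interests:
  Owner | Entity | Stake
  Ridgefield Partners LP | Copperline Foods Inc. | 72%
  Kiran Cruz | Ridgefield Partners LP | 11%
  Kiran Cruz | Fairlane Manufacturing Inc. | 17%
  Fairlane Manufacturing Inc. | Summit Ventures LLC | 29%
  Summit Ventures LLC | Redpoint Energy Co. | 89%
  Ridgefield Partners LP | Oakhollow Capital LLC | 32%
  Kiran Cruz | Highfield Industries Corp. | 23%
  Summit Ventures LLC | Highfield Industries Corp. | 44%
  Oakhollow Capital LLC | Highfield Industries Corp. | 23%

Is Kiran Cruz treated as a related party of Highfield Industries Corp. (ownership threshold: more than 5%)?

Yes

Chain via Ridgefield Partners LP → Oakhollow Capital LLC (R2): 11% × 32% × 23% = 0.8096% of Highfield Industries Corp.
Chain via Fairlane Manufacturing Inc. → Summit Ventures LLC (R2): 17% × 29% × 44% = 2.1692% of Highfield Industries Corp.
Direct interest in Highfield Industries Corp: 23%.
Aggregating (R1): 0.8096% + 2.1692% + 23% = 25.9788%.
25.9788% exceeds the 5% threshold, so Kiran is a related party to Highfield Industries Corp.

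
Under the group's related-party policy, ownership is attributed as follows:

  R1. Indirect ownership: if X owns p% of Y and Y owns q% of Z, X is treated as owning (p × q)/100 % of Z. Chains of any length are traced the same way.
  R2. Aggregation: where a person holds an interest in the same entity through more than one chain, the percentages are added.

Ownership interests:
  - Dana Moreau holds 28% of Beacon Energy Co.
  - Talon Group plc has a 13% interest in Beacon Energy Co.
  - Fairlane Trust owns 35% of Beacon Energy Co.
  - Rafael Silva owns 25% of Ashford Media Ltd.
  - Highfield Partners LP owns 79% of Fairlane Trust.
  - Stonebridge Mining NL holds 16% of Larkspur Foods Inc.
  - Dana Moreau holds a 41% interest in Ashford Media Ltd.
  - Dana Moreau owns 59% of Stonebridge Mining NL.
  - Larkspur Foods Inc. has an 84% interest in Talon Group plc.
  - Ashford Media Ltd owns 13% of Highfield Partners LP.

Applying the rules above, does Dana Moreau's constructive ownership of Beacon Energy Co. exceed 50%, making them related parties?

No

Chain via Ashford Media Ltd → Highfield Partners LP → Fairlane Trust (R1): 41% × 13% × 79% × 35% = 1.473745% of Beacon Energy Co.
Chain via Stonebridge Mining NL → Larkspur Foods Inc. → Talon Group plc (R1): 59% × 16% × 84% × 13% = 1.030848% of Beacon Energy Co.
Direct interest in Beacon Energy Co: 28%.
Aggregating (R2): 1.473745% + 1.030848% + 28% = 30.504593%.
30.504593% does not exceed the 50% threshold, so Dana is not a related party to Beacon Energy Co.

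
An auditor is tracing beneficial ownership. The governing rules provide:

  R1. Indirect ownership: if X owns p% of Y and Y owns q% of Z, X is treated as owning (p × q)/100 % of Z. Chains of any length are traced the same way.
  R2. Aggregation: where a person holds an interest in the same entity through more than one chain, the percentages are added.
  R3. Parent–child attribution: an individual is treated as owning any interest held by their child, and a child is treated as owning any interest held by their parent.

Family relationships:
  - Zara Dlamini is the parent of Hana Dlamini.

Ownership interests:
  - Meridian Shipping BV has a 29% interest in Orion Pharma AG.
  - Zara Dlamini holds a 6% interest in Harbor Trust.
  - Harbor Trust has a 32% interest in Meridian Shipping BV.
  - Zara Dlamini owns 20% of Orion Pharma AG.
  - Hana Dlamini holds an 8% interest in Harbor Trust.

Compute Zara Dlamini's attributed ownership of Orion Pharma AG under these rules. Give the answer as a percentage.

By parent–child attribution (R3), Zara Dlamini is treated as also owning Hana Dlamini's interest in Harbor Trust, giving 6% + 8% = 14%.
Chain via Harbor Trust → Meridian Shipping BV (R1): 14% × 32% × 29% = 1.2992% of Orion Pharma AG.
Direct interest in Orion Pharma AG: 20%.
Aggregating (R2): 1.2992% + 20% = 21.2992%.

21.2992%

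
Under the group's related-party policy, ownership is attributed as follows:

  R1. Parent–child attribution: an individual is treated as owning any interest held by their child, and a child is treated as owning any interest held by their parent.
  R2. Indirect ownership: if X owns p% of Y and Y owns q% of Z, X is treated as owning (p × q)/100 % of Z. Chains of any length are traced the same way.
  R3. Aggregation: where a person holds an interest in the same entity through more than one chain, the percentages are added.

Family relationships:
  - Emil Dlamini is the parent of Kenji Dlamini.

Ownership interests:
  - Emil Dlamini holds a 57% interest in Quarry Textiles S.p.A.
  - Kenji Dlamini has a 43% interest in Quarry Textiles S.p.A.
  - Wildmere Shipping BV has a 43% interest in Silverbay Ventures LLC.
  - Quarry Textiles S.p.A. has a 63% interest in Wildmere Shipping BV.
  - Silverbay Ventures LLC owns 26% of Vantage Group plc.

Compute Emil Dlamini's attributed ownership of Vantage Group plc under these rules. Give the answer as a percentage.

7.0434%

By parent–child attribution (R1), Emil Dlamini is treated as also owning Kenji Dlamini's interest in Quarry Textiles S.p.A, giving 57% + 43% = 100%.
Chain via Quarry Textiles S.p.A. → Wildmere Shipping BV → Silverbay Ventures LLC (R2): 100% × 63% × 43% × 26% = 7.0434% of Vantage Group plc.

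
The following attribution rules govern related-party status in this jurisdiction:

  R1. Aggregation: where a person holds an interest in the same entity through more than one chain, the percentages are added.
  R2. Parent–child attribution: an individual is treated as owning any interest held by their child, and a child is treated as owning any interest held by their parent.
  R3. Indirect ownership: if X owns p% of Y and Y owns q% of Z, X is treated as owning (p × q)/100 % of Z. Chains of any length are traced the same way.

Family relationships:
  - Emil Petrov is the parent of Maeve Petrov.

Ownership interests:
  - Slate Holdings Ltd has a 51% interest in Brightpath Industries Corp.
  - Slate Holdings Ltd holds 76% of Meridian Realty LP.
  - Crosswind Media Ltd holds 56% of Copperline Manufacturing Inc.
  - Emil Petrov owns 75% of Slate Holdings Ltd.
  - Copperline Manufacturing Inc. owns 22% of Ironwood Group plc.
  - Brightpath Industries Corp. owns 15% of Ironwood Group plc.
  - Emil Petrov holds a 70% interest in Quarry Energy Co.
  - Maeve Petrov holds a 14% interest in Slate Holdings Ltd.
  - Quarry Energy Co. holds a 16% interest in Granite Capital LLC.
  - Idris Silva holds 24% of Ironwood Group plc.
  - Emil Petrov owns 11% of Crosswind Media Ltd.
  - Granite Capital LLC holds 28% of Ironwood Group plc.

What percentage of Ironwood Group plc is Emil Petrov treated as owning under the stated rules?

By parent–child attribution (R2), Emil Petrov is treated as also owning Maeve Petrov's interest in Slate Holdings Ltd, giving 75% + 14% = 89%.
Chain via Slate Holdings Ltd → Brightpath Industries Corp. (R3): 89% × 51% × 15% = 6.8085% of Ironwood Group plc.
Chain via Crosswind Media Ltd → Copperline Manufacturing Inc. (R3): 11% × 56% × 22% = 1.3552% of Ironwood Group plc.
Chain via Quarry Energy Co. → Granite Capital LLC (R3): 70% × 16% × 28% = 3.136% of Ironwood Group plc.
Aggregating (R1): 6.8085% + 1.3552% + 3.136% = 11.2997%.

11.2997%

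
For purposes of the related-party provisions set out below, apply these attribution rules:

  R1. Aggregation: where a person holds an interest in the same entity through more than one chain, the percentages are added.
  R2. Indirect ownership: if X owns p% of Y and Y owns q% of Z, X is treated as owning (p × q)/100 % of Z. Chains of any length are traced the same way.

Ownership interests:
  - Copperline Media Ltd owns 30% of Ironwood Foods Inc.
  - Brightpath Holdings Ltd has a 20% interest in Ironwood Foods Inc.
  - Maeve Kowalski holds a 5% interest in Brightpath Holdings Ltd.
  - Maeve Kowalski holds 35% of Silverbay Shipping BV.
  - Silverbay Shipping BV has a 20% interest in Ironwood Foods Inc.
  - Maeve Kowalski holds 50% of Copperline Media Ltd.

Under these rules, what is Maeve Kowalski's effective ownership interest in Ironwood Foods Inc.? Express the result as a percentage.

Chain via Brightpath Holdings Ltd (R2): 5% × 20% = 1% of Ironwood Foods Inc.
Chain via Copperline Media Ltd (R2): 50% × 30% = 15% of Ironwood Foods Inc.
Chain via Silverbay Shipping BV (R2): 35% × 20% = 7% of Ironwood Foods Inc.
Aggregating (R1): 1% + 15% + 7% = 23%.

23%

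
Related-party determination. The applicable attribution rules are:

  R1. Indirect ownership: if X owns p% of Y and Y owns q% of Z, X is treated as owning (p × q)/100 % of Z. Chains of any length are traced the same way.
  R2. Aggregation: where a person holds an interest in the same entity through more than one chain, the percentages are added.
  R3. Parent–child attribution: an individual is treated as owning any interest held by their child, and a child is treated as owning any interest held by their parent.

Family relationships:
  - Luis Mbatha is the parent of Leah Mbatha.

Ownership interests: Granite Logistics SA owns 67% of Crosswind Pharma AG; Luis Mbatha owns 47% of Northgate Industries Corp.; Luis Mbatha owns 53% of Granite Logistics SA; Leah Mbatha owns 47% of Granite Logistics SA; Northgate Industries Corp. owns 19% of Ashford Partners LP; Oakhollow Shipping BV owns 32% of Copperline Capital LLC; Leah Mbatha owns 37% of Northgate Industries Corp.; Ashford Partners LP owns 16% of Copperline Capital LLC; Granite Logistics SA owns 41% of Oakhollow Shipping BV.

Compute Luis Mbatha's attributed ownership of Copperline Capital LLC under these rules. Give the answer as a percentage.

By parent–child attribution (R3), Luis Mbatha is treated as also owning Leah Mbatha's interest in Granite Logistics SA, giving 53% + 47% = 100%.
By parent–child attribution (R3), Luis Mbatha is treated as also owning Leah Mbatha's interest in Northgate Industries Corp, giving 47% + 37% = 84%.
Chain via Granite Logistics SA → Oakhollow Shipping BV (R1): 100% × 41% × 32% = 13.12% of Copperline Capital LLC.
Chain via Northgate Industries Corp. → Ashford Partners LP (R1): 84% × 19% × 16% = 2.5536% of Copperline Capital LLC.
Aggregating (R2): 13.12% + 2.5536% = 15.6736%.

15.6736%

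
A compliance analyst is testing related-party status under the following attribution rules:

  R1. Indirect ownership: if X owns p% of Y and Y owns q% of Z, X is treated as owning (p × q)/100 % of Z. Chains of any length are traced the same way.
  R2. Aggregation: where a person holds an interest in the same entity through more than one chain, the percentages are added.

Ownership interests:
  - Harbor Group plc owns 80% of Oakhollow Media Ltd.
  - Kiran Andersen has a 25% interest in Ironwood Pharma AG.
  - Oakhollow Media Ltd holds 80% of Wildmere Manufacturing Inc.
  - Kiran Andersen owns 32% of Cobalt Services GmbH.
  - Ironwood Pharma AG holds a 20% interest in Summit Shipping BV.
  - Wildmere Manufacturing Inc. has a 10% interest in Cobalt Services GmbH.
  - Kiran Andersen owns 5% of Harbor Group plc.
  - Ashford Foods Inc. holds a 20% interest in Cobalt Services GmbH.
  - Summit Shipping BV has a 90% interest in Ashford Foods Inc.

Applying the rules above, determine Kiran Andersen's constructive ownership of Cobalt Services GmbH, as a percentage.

Chain via Ironwood Pharma AG → Summit Shipping BV → Ashford Foods Inc. (R1): 25% × 20% × 90% × 20% = 0.9% of Cobalt Services GmbH.
Chain via Harbor Group plc → Oakhollow Media Ltd → Wildmere Manufacturing Inc. (R1): 5% × 80% × 80% × 10% = 0.32% of Cobalt Services GmbH.
Direct interest in Cobalt Services GmbH: 32%.
Aggregating (R2): 0.9% + 0.32% + 32% = 33.22%.

33.22%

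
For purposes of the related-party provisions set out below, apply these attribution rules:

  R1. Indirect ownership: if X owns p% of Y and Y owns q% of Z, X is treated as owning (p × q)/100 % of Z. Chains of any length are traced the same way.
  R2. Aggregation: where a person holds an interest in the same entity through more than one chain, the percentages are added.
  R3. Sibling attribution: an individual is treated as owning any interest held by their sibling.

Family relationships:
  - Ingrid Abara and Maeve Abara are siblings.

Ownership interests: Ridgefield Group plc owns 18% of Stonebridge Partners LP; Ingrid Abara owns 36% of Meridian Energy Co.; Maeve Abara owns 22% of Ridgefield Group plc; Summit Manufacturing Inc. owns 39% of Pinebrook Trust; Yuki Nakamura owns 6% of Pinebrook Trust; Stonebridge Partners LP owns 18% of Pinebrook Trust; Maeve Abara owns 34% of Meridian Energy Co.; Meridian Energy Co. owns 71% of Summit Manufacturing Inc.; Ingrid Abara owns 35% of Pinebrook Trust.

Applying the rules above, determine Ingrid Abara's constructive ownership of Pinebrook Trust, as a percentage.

By sibling attribution (R3), Ingrid Abara is treated as also owning Maeve Abara's interest in Meridian Energy Co, giving 36% + 34% = 70%.
By sibling attribution (R3), Ingrid Abara is treated as owning Maeve Abara's 22% interest in Ridgefield Group plc.
Chain via Meridian Energy Co. → Summit Manufacturing Inc. (R1): 70% × 71% × 39% = 19.383% of Pinebrook Trust.
Direct interest in Pinebrook Trust: 35%.
Chain via Ridgefield Group plc → Stonebridge Partners LP (R1): 22% × 18% × 18% = 0.7128% of Pinebrook Trust.
Aggregating (R2): 19.383% + 35% + 0.7128% = 55.0958%.

55.0958%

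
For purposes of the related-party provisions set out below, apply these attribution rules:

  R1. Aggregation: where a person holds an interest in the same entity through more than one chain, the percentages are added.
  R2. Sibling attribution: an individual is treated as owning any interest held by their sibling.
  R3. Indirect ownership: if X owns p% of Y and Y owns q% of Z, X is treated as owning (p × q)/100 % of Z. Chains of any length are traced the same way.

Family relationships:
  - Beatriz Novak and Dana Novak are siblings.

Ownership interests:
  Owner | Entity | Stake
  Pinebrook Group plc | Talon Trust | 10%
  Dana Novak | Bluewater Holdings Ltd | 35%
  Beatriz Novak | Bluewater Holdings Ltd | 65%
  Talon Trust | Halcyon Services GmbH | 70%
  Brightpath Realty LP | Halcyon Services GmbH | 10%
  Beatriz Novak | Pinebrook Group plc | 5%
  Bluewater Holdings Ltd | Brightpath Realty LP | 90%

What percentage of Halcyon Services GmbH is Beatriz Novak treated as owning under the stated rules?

By sibling attribution (R2), Beatriz Novak is treated as also owning Dana Novak's interest in Bluewater Holdings Ltd, giving 65% + 35% = 100%.
Chain via Pinebrook Group plc → Talon Trust (R3): 5% × 10% × 70% = 0.35% of Halcyon Services GmbH.
Chain via Bluewater Holdings Ltd → Brightpath Realty LP (R3): 100% × 90% × 10% = 9% of Halcyon Services GmbH.
Aggregating (R1): 0.35% + 9% = 9.35%.

9.35%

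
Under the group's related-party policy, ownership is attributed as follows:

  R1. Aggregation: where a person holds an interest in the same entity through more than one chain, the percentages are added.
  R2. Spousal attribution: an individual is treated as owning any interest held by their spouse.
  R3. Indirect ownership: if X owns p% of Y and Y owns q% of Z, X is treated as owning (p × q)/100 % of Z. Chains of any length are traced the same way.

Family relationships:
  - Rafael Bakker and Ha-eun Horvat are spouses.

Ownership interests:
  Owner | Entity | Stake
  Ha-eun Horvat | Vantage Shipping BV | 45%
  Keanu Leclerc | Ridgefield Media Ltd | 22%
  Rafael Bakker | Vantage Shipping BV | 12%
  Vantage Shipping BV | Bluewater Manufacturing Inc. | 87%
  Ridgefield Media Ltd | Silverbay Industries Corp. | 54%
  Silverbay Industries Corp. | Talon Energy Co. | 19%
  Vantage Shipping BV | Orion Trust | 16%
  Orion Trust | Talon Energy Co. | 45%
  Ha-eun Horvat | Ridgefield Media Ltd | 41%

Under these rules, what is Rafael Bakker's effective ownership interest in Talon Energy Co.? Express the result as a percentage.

8.3106%

By spousal attribution (R2), Rafael Bakker is treated as also owning Ha-eun Horvat's interest in Vantage Shipping BV, giving 12% + 45% = 57%.
By spousal attribution (R2), Rafael Bakker is treated as owning Ha-eun Horvat's 41% interest in Ridgefield Media Ltd.
Chain via Vantage Shipping BV → Orion Trust (R3): 57% × 16% × 45% = 4.104% of Talon Energy Co.
Chain via Ridgefield Media Ltd → Silverbay Industries Corp. (R3): 41% × 54% × 19% = 4.2066% of Talon Energy Co.
Aggregating (R1): 4.104% + 4.2066% = 8.3106%.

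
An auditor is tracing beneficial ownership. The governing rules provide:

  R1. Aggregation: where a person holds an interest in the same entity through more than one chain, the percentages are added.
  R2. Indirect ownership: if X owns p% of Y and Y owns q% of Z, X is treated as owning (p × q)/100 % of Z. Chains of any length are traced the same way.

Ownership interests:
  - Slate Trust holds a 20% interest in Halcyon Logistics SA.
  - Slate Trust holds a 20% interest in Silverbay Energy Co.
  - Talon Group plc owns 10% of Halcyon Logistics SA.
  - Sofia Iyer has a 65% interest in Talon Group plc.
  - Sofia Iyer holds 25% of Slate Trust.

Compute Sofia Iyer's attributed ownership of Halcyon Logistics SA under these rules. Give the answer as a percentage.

11.5%

Chain via Talon Group plc (R2): 65% × 10% = 6.5% of Halcyon Logistics SA.
Chain via Slate Trust (R2): 25% × 20% = 5% of Halcyon Logistics SA.
Aggregating (R1): 6.5% + 5% = 11.5%.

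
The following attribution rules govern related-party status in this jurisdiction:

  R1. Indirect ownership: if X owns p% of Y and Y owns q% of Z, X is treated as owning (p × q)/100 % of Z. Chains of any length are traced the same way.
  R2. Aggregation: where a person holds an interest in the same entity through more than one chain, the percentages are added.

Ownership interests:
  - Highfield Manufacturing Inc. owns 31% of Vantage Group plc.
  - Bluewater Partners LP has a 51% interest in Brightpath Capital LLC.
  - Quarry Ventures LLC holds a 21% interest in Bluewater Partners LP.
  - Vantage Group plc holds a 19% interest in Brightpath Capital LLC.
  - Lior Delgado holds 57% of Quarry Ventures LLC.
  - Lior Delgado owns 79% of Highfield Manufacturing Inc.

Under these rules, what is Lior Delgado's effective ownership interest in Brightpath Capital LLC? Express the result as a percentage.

10.7578%

Chain via Quarry Ventures LLC → Bluewater Partners LP (R1): 57% × 21% × 51% = 6.1047% of Brightpath Capital LLC.
Chain via Highfield Manufacturing Inc. → Vantage Group plc (R1): 79% × 31% × 19% = 4.6531% of Brightpath Capital LLC.
Aggregating (R2): 6.1047% + 4.6531% = 10.7578%.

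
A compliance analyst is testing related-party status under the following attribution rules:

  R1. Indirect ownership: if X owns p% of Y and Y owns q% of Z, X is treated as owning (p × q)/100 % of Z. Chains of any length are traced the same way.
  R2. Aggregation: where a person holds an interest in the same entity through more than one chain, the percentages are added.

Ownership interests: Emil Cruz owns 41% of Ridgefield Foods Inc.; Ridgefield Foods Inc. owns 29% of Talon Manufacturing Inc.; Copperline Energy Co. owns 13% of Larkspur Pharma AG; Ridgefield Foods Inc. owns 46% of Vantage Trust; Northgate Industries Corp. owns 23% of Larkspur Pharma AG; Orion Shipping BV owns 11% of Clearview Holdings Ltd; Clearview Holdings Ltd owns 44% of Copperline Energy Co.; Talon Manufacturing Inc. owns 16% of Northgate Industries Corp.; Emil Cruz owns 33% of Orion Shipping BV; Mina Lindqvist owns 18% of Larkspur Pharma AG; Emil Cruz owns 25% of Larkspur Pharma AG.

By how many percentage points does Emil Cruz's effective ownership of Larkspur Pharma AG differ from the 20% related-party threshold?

Chain via Orion Shipping BV → Clearview Holdings Ltd → Copperline Energy Co. (R1): 33% × 11% × 44% × 13% = 0.207636% of Larkspur Pharma AG.
Chain via Ridgefield Foods Inc. → Talon Manufacturing Inc. → Northgate Industries Corp. (R1): 41% × 29% × 16% × 23% = 0.437552% of Larkspur Pharma AG.
Direct interest in Larkspur Pharma AG: 25%.
Aggregating (R2): 0.207636% + 0.437552% + 25% = 25.645188%.
25.645188% exceeds the 20% threshold by 5.645188 percentage points.

5.645188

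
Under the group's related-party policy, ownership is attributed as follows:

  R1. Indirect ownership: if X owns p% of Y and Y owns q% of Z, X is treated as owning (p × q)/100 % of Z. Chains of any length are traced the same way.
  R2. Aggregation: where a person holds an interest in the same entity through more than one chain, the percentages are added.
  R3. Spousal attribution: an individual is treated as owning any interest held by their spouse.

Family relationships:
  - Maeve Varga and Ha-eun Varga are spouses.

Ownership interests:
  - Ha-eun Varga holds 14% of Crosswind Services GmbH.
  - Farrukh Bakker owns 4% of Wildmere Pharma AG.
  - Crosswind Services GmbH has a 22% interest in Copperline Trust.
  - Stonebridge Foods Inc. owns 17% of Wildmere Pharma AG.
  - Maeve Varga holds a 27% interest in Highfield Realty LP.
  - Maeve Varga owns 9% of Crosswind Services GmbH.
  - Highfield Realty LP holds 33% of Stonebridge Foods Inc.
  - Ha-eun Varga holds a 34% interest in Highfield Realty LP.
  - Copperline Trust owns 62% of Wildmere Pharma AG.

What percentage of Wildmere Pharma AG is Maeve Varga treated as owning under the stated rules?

6.5593%

By spousal attribution (R3), Maeve Varga is treated as also owning Ha-eun Varga's interest in Crosswind Services GmbH, giving 9% + 14% = 23%.
By spousal attribution (R3), Maeve Varga is treated as also owning Ha-eun Varga's interest in Highfield Realty LP, giving 27% + 34% = 61%.
Chain via Crosswind Services GmbH → Copperline Trust (R1): 23% × 22% × 62% = 3.1372% of Wildmere Pharma AG.
Chain via Highfield Realty LP → Stonebridge Foods Inc. (R1): 61% × 33% × 17% = 3.4221% of Wildmere Pharma AG.
Aggregating (R2): 3.1372% + 3.4221% = 6.5593%.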